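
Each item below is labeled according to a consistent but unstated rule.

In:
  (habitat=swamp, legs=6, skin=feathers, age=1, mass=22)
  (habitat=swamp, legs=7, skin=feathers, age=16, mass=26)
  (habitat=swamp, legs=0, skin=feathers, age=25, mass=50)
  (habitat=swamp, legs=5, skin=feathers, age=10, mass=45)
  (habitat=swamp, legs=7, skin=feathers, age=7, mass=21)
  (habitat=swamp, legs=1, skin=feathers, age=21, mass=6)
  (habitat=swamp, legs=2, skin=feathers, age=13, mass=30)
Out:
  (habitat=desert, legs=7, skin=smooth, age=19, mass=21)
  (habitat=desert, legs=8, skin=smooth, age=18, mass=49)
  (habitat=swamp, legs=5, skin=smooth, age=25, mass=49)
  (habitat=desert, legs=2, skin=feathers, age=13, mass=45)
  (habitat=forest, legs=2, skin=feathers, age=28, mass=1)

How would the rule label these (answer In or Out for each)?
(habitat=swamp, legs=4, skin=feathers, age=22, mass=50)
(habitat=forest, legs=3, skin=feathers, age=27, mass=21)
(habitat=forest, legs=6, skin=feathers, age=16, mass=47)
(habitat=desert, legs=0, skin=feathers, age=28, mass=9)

In, Out, Out, Out

Rule: skin is feathers AND habitat is swamp. This holds for each 'In' example and fails for each 'Out' one.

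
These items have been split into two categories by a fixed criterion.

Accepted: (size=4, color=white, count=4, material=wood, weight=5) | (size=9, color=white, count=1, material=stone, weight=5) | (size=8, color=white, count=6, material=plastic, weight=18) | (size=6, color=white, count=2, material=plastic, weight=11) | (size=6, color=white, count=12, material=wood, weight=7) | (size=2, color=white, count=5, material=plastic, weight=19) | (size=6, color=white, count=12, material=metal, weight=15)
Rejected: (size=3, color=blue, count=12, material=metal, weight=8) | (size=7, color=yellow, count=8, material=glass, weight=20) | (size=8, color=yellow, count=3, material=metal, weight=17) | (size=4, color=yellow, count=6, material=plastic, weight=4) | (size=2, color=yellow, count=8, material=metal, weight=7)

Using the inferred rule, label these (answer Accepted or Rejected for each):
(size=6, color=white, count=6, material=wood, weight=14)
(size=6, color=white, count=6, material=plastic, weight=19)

The distinguishing property — color is white — holds for all the 'Accepted' cases and none of the 'Rejected' cases.
(size=6, color=white, count=6, material=wood, weight=14): color is white — qualifies, so Accepted.
(size=6, color=white, count=6, material=plastic, weight=19): color is white — qualifies, so Accepted.

Accepted, Accepted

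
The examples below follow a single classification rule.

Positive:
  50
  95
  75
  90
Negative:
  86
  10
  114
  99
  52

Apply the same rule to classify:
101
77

Negative, Negative

One predicate separates the groups cleanly: multiple of 5 AND at least 50.
101: 101 = 5·20 + 1, 101 ≥ 50, does not satisfy this → Negative. 77: 77 = 5·15 + 2, 77 ≥ 50, does not satisfy this → Negative.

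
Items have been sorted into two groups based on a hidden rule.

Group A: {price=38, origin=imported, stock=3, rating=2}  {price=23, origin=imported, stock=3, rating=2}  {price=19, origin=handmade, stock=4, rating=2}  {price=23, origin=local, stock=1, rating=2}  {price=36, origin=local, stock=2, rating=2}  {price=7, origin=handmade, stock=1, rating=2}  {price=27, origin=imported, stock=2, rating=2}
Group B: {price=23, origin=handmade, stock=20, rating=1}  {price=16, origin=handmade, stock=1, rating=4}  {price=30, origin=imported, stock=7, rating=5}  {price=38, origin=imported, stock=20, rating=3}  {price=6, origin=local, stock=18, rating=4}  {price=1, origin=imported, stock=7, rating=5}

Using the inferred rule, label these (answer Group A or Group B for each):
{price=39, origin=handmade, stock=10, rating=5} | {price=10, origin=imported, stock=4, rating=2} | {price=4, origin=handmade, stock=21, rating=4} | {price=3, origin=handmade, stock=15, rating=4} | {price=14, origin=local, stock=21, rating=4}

A rule that fits every label: rating = 2 — true of each 'Group A' example, false of each 'Group B' one.

Group B, Group A, Group B, Group B, Group B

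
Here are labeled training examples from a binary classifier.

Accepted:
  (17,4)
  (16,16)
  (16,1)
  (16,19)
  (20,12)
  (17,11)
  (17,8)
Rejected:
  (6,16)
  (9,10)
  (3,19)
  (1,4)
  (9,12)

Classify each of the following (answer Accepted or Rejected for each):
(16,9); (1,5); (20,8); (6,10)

The classifier is using: first ≥ 10.
(16,9): Accepted (first 16).
(1,5): Rejected (first 1).
(20,8): Accepted (first 20).
(6,10): Rejected (first 6).

Accepted, Rejected, Accepted, Rejected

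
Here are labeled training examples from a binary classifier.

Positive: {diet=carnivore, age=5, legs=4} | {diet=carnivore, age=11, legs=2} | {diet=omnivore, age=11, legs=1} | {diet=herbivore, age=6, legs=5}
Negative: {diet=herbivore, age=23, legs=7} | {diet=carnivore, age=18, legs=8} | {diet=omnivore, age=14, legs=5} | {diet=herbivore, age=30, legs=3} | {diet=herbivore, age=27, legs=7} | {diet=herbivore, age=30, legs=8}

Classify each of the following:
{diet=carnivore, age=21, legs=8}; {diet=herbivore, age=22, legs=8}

Negative, Negative

A rule that fits every label: age ≤ 11 — true of each 'Positive' example, false of each 'Negative' one.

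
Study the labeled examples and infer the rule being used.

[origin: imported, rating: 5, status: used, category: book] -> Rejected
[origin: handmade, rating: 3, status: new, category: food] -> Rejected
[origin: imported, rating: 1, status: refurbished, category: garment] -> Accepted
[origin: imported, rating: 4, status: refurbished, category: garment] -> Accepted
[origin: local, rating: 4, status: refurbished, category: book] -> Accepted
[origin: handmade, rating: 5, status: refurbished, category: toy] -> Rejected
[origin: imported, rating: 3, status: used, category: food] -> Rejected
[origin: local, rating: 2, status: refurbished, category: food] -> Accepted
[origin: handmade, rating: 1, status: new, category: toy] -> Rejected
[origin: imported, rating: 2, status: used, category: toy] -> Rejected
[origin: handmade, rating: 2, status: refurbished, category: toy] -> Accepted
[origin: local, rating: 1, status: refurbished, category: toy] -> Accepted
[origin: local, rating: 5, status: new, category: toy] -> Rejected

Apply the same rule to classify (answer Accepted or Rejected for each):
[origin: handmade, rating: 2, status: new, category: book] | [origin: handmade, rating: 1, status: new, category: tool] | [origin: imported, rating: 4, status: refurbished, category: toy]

One predicate separates the groups cleanly: status is refurbished AND rating ≤ 4.
[origin: handmade, rating: 2, status: new, category: book]: status is new, rating = 2, doesn't qualify → Rejected. [origin: handmade, rating: 1, status: new, category: tool]: status is new, rating = 1, doesn't qualify → Rejected. [origin: imported, rating: 4, status: refurbished, category: toy]: status is refurbished, rating = 4, checks out → Accepted.

Rejected, Rejected, Accepted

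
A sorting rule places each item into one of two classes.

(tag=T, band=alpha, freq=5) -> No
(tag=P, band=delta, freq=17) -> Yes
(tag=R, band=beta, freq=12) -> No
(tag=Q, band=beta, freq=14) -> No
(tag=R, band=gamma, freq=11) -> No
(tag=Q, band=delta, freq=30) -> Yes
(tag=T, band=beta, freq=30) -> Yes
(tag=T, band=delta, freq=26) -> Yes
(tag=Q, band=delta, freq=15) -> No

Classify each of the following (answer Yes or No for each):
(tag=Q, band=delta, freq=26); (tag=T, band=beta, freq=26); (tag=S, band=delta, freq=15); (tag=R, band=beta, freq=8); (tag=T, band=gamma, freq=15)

The classifier is using: freq ≥ 17.
(tag=Q, band=delta, freq=26) → freq = 26 → Yes.
(tag=T, band=beta, freq=26) → freq = 26 → Yes.
(tag=S, band=delta, freq=15) → freq = 15 → No.
(tag=R, band=beta, freq=8) → freq = 8 → No.
(tag=T, band=gamma, freq=15) → freq = 15 → No.

Yes, Yes, No, No, No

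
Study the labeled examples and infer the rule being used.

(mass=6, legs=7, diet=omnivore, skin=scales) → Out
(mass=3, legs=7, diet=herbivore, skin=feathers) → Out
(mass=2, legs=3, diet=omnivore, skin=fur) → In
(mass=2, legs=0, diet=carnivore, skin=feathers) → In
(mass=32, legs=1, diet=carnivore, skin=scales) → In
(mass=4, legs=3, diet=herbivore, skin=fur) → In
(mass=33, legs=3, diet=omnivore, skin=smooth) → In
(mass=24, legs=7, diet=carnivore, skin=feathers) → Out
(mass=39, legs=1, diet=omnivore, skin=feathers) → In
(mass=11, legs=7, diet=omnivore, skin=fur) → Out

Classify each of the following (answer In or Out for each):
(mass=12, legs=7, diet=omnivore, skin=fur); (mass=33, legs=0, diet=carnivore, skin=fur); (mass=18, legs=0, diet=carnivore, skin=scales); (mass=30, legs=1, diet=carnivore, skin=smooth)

The simplest hypothesis consistent with all the labels is: legs ≤ 3.
(mass=12, legs=7, diet=omnivore, skin=fur): Out (legs = 7). (mass=33, legs=0, diet=carnivore, skin=fur): In (legs = 0). (mass=18, legs=0, diet=carnivore, skin=scales): In (legs = 0). (mass=30, legs=1, diet=carnivore, skin=smooth): In (legs = 1).

Out, In, In, In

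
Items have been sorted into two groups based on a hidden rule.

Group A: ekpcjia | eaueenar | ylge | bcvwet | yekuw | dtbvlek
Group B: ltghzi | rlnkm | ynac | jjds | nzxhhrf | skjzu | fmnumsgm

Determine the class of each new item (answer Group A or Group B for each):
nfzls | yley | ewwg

Group B, Group A, Group A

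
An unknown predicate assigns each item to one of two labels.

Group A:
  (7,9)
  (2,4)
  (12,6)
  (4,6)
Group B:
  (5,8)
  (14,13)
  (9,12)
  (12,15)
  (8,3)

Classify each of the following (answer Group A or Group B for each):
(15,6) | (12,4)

Group B, Group A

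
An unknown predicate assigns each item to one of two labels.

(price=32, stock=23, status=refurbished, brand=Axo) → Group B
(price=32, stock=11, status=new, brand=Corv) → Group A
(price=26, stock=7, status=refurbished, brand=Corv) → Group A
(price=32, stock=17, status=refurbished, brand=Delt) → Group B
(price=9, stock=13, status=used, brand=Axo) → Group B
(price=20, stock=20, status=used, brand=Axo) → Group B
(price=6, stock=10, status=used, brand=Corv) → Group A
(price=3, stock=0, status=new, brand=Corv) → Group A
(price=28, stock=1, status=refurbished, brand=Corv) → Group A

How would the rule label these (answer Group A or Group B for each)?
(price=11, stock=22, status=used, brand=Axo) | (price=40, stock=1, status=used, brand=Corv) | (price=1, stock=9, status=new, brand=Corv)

Group B, Group A, Group A

A rule that fits every label: brand is Corv — true of each 'Group A' example, false of each 'Group B' one.
(price=11, stock=22, status=used, brand=Axo) — brand is Axo, hence Group B.
(price=40, stock=1, status=used, brand=Corv) — brand is Corv, hence Group A.
(price=1, stock=9, status=new, brand=Corv) — brand is Corv, hence Group A.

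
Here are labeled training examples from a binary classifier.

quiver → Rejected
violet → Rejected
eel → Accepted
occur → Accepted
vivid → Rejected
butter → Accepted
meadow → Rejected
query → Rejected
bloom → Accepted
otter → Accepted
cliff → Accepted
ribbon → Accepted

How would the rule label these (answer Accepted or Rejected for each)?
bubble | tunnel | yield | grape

Looking at the examples, the only property every 'Accepted' case has and every 'Rejected' case lacks is: has a double letter.
Accepted: bubble, since 'bb' doubled. Accepted: tunnel, since 'nn' doubled. Rejected: yield, since no doubled letter. Rejected: grape, since no doubled letter.

Accepted, Accepted, Rejected, Rejected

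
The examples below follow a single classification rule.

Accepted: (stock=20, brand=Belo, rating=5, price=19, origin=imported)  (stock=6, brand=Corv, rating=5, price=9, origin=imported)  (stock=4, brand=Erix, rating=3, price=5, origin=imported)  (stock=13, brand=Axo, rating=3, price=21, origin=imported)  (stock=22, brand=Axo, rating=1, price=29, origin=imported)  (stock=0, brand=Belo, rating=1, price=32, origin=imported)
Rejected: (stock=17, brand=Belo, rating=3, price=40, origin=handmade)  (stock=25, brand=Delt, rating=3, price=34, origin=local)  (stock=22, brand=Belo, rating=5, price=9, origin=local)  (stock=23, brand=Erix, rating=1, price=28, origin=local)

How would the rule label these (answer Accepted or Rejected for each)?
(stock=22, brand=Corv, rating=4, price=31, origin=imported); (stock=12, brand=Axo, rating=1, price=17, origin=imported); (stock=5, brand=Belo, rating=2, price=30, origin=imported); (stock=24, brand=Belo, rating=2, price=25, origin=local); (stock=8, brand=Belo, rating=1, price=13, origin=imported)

Accepted, Accepted, Accepted, Rejected, Accepted

A rule that fits every label: origin is imported — true of each 'Accepted' example, false of each 'Rejected' one.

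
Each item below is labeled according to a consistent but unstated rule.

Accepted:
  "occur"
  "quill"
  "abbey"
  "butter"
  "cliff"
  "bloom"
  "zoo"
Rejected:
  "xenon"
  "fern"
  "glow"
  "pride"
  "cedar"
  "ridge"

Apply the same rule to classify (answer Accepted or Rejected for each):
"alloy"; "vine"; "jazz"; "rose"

Accepted, Rejected, Accepted, Rejected

The distinguishing property — has a double letter — holds for all the 'Accepted' cases and none of the 'Rejected' cases.
"alloy" — 'll' doubled, hence Accepted. "vine" — no doubled letter, hence Rejected. "jazz" — 'zz' doubled, hence Accepted. "rose" — no doubled letter, hence Rejected.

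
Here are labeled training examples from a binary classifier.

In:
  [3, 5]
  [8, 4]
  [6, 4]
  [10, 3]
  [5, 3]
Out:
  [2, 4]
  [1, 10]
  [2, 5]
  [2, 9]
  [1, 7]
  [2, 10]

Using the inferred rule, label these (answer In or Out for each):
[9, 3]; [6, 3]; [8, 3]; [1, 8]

In, In, In, Out

'In' ⟺ first ≥ 3.
In: [9, 3], since first 9. In: [6, 3], since first 6. In: [8, 3], since first 8. Out: [1, 8], since first 1.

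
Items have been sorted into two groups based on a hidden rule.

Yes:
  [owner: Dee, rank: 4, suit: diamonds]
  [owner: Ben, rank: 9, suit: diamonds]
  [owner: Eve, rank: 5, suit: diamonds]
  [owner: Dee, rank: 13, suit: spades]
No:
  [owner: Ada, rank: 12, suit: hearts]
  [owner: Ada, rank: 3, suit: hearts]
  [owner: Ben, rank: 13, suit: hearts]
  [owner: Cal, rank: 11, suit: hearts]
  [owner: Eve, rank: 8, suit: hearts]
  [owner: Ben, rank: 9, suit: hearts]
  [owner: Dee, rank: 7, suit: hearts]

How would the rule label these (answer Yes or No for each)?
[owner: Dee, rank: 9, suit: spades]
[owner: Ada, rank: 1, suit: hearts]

Yes, No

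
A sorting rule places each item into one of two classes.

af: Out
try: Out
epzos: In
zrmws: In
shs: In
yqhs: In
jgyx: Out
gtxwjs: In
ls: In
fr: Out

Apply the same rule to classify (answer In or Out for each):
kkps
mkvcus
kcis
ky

One predicate separates the groups cleanly: contains 's'.

In, In, In, Out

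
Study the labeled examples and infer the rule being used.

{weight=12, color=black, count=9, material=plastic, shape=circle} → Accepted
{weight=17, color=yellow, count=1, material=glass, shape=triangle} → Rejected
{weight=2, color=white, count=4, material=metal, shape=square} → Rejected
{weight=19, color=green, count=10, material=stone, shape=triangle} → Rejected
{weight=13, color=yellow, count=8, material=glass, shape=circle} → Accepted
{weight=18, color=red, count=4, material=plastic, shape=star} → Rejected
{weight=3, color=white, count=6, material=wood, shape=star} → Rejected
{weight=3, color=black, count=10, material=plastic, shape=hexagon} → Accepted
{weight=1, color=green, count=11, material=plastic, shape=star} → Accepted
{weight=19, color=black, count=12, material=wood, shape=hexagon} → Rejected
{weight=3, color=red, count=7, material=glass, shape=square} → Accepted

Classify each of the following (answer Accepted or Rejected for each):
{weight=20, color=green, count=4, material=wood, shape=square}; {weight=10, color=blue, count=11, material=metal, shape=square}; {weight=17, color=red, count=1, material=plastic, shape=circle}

One predicate separates the groups cleanly: count ≥ 7 AND weight ≤ 13.

Rejected, Accepted, Rejected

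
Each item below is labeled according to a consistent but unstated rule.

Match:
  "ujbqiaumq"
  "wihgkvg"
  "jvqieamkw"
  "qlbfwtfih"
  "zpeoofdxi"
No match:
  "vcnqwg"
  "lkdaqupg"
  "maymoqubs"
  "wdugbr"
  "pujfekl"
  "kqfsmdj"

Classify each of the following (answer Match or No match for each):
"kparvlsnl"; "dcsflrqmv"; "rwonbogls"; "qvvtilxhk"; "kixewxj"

No match, No match, No match, Match, Match

Every 'Match' example satisfies: contains 'i'. None of the 'No match' examples do.
"kparvlsnl": no 'i' — does not satisfy this, so No match. "dcsflrqmv": no 'i' — does not satisfy this, so No match. "rwonbogls": no 'i' — does not satisfy this, so No match. "qvvtilxhk": has 'i' — passes, so Match. "kixewxj": has 'i' — passes, so Match.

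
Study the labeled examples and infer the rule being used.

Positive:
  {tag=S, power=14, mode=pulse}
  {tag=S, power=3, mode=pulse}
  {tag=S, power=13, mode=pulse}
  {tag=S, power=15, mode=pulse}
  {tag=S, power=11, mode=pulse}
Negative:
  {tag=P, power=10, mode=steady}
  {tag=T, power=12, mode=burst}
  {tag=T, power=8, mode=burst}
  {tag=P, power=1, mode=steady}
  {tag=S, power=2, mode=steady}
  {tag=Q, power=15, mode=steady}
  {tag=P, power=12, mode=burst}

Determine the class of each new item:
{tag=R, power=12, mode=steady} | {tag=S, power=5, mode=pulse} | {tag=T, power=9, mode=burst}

Checking candidate rules against both groups, what survives is: mode is pulse.

Negative, Positive, Negative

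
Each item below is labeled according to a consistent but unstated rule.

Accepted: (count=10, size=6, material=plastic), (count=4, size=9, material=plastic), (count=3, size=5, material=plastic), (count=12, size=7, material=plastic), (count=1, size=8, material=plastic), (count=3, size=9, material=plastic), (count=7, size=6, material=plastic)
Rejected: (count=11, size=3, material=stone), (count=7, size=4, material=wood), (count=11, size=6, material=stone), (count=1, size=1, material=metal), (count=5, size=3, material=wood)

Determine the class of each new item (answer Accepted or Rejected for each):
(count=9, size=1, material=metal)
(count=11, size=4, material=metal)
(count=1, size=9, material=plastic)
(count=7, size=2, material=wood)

Rejected, Rejected, Accepted, Rejected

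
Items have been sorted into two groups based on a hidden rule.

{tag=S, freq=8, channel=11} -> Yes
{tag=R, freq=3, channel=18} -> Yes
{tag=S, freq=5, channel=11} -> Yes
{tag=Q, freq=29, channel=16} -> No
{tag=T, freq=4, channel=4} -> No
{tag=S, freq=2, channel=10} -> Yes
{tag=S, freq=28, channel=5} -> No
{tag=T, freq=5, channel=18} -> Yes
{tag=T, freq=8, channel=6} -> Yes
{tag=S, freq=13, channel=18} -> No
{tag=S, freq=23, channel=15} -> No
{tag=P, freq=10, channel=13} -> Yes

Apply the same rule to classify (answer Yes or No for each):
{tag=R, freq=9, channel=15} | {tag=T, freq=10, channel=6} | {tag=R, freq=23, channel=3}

The common property of the 'Yes' items is: freq ≤ 10 AND channel ≥ 5. No 'No' item has it.

Yes, Yes, No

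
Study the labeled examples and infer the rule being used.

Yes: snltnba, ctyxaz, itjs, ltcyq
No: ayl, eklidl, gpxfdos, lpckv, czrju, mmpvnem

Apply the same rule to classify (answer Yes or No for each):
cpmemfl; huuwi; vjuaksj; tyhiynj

No, No, No, Yes

Every 'Yes' example satisfies: contains 't'. None of the 'No' examples do.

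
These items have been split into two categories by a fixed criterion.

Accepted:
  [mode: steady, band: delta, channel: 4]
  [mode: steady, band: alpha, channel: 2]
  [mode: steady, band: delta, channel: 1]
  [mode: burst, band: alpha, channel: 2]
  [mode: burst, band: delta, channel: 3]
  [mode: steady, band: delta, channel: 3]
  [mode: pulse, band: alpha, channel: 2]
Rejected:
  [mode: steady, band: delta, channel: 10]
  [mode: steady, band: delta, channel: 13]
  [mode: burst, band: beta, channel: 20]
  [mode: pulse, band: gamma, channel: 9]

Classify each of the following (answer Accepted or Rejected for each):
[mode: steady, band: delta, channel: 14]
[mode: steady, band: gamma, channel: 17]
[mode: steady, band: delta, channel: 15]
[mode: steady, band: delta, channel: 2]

The rule appears to be: channel ≤ 4.
[mode: steady, band: delta, channel: 14] → channel = 14 → Rejected. [mode: steady, band: gamma, channel: 17] → channel = 17 → Rejected. [mode: steady, band: delta, channel: 15] → channel = 15 → Rejected. [mode: steady, band: delta, channel: 2] → channel = 2 → Accepted.

Rejected, Rejected, Rejected, Accepted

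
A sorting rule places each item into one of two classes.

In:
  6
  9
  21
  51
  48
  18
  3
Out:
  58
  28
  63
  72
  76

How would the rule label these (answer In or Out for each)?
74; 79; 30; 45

Out, Out, In, In

'In' ⟺ multiple of 3 AND at most 51.
74: 74 = 3·24 + 2, 74 > 51 — does not pass, so Out.
79: 79 = 3·26 + 1, 79 > 51 — does not pass, so Out.
30: 30 = 3·10, 30 ≤ 51 — has this property, so In.
45: 45 = 3·15, 45 ≤ 51 — has this property, so In.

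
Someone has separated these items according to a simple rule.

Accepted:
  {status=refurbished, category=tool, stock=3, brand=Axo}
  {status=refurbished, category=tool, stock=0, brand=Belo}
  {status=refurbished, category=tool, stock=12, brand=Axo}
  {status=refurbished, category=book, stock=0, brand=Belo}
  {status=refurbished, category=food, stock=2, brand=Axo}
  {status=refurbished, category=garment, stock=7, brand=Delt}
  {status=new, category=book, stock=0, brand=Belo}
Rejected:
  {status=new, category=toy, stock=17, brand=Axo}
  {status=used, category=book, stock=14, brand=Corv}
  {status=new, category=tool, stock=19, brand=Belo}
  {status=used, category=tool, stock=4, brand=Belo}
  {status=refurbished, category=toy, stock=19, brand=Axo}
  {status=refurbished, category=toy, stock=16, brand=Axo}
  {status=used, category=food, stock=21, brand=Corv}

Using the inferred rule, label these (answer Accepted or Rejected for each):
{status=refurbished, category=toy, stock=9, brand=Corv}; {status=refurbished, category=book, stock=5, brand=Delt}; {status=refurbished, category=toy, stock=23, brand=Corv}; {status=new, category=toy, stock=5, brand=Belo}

Accepted, Accepted, Rejected, Accepted

The common property of the 'Accepted' items is: stock ≠ 4 AND stock ≤ 12. No 'Rejected' item has it.
{status=refurbished, category=toy, stock=9, brand=Corv} — stock = 9, hence Accepted. {status=refurbished, category=book, stock=5, brand=Delt} — stock = 5, hence Accepted. {status=refurbished, category=toy, stock=23, brand=Corv} — stock = 23, hence Rejected. {status=new, category=toy, stock=5, brand=Belo} — stock = 5, hence Accepted.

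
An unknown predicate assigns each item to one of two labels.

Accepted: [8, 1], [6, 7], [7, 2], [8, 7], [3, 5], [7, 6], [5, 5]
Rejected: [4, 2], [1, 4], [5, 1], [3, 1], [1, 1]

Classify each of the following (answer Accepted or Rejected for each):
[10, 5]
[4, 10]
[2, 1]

Accepted, Accepted, Rejected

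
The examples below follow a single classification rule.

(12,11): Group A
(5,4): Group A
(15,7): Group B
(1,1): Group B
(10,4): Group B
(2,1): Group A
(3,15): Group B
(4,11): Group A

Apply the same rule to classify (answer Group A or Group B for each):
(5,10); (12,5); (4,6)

Group A, Group A, Group B

Comparing the two groups points to one rule — sum is odd.
(5,10): 5+10 = 15, satisfies this → Group A.
(12,5): 12+5 = 17, satisfies this → Group A.
(4,6): 4+6 = 10, does not satisfy this → Group B.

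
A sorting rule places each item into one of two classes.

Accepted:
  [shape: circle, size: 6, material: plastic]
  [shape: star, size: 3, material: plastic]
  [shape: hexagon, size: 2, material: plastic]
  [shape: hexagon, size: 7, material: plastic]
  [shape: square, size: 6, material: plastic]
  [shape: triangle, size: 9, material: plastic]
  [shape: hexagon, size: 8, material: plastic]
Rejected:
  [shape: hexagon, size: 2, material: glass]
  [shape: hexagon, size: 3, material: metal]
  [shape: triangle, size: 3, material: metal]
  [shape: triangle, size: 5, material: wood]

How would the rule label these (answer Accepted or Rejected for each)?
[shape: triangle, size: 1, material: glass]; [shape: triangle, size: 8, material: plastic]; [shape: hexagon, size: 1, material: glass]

Rejected, Accepted, Rejected

Comparing the two groups points to one rule — material is plastic.
[shape: triangle, size: 1, material: glass]: Rejected (material is glass). [shape: triangle, size: 8, material: plastic]: Accepted (material is plastic). [shape: hexagon, size: 1, material: glass]: Rejected (material is glass).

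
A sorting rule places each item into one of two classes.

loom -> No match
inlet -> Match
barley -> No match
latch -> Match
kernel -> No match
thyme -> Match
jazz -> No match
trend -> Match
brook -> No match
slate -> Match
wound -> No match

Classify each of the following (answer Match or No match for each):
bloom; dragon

The rule appears to be: contains 't'.
bloom — no 't', hence No match. dragon — no 't', hence No match.

No match, No match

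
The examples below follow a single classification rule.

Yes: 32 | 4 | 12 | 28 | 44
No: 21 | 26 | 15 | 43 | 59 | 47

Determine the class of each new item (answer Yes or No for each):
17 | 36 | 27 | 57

No, Yes, No, No

The distinguishing property — multiple of 4 — holds for all the 'Yes' cases and none of the 'No' cases.
17: No (17 = 4·4 + 1).
36: Yes (36 = 4·9).
27: No (27 = 4·6 + 3).
57: No (57 = 4·14 + 1).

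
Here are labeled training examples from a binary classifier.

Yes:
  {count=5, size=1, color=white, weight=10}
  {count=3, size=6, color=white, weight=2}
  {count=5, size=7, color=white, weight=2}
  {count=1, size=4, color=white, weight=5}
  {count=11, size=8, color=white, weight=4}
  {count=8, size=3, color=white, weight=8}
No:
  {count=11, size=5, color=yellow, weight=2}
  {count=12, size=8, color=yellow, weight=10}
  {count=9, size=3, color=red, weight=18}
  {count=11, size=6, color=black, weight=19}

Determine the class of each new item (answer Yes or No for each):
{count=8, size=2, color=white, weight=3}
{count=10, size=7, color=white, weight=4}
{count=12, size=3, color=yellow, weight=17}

All 'Yes' examples share one property — color is white — and every 'No' example lacks it.
{count=8, size=2, color=white, weight=3} → color is white → Yes.
{count=10, size=7, color=white, weight=4} → color is white → Yes.
{count=12, size=3, color=yellow, weight=17} → color is yellow → No.

Yes, Yes, No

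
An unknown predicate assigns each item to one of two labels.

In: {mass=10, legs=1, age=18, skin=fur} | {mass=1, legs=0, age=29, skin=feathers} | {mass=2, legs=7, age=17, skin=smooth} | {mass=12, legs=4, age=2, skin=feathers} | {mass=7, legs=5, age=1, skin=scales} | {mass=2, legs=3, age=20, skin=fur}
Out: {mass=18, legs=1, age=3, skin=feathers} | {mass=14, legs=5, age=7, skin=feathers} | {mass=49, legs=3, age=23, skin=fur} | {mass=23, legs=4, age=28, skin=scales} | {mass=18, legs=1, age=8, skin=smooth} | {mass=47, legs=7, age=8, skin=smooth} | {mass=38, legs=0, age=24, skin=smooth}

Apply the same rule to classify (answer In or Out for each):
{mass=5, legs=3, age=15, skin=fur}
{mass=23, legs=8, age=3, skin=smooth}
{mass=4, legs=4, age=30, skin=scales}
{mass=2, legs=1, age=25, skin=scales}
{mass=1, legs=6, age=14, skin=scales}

In, Out, In, In, In

The rule appears to be: mass ≤ 12.
In: {mass=5, legs=3, age=15, skin=fur}, since mass = 5.
Out: {mass=23, legs=8, age=3, skin=smooth}, since mass = 23.
In: {mass=4, legs=4, age=30, skin=scales}, since mass = 4.
In: {mass=2, legs=1, age=25, skin=scales}, since mass = 2.
In: {mass=1, legs=6, age=14, skin=scales}, since mass = 1.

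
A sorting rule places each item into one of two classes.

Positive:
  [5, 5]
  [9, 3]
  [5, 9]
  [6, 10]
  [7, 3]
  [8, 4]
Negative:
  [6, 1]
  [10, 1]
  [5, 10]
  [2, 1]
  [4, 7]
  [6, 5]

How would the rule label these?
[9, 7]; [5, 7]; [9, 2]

One predicate separates the groups cleanly: sum is even.

Positive, Positive, Negative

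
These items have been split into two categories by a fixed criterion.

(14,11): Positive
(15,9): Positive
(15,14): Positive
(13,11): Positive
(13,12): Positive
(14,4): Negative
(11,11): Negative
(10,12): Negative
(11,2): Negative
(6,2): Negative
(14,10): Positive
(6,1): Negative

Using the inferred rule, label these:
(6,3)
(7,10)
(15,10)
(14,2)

The pattern is that an item is 'Positive' exactly when: sum ≥ 24.
(6,3) — 6+3 = 9, hence Negative.
(7,10) — 7+10 = 17, hence Negative.
(15,10) — 15+10 = 25, hence Positive.
(14,2) — 14+2 = 16, hence Negative.

Negative, Negative, Positive, Negative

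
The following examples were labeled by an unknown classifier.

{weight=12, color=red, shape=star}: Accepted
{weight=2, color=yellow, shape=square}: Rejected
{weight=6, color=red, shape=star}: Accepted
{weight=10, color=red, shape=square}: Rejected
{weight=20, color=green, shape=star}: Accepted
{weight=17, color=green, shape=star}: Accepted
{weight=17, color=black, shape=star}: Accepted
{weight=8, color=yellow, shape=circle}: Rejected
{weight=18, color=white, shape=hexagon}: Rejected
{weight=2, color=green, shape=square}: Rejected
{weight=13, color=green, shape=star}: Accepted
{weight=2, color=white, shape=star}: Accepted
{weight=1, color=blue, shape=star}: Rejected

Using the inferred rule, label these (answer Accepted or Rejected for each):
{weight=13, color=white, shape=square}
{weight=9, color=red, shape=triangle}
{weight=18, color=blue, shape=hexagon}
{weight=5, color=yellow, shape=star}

A rule that fits every label: shape is star AND weight ≥ 2 — true of each 'Accepted' example, false of each 'Rejected' one.
{weight=13, color=white, shape=square}: shape is square, weight = 13, doesn't match → Rejected.
{weight=9, color=red, shape=triangle}: shape is triangle, weight = 9, doesn't match → Rejected.
{weight=18, color=blue, shape=hexagon}: shape is hexagon, weight = 18, doesn't match → Rejected.
{weight=5, color=yellow, shape=star}: shape is star, weight = 5, satisfies this → Accepted.

Rejected, Rejected, Rejected, Accepted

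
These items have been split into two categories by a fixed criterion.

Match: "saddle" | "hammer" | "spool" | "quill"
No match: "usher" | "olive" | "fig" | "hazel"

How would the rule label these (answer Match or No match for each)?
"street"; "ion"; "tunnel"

Match, No match, Match

A rule that fits every label: has a double letter — true of each 'Match' example, false of each 'No match' one.
"street" — 'ee' doubled, hence Match. "ion" — no doubled letter, hence No match. "tunnel" — 'nn' doubled, hence Match.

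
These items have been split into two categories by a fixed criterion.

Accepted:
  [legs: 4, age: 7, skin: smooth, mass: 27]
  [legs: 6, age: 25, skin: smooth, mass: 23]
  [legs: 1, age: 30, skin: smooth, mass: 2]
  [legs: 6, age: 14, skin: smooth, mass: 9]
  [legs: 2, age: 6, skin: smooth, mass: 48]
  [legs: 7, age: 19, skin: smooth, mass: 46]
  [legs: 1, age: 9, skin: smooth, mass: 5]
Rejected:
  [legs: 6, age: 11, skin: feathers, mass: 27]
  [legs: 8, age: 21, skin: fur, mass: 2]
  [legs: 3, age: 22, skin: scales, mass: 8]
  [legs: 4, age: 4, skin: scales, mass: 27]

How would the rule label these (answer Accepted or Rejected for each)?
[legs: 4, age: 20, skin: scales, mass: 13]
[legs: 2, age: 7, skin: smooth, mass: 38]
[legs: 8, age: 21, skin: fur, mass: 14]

Rejected, Accepted, Rejected

Every 'Accepted' example satisfies: skin is smooth. None of the 'Rejected' examples do.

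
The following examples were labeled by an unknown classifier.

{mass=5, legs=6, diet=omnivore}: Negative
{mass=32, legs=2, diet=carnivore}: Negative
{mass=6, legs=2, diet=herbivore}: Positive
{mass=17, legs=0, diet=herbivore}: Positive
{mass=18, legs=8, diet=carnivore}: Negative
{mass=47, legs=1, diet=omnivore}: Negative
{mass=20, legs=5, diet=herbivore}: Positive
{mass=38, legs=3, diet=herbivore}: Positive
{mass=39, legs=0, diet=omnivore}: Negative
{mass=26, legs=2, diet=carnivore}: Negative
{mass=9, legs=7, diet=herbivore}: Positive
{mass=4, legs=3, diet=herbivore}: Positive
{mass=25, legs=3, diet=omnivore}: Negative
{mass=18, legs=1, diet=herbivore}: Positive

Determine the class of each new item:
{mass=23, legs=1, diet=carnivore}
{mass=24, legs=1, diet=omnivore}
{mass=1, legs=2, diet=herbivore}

One predicate separates the groups cleanly: diet is herbivore.
{mass=23, legs=1, diet=carnivore} → diet is carnivore → Negative. {mass=24, legs=1, diet=omnivore} → diet is omnivore → Negative. {mass=1, legs=2, diet=herbivore} → diet is herbivore → Positive.

Negative, Negative, Positive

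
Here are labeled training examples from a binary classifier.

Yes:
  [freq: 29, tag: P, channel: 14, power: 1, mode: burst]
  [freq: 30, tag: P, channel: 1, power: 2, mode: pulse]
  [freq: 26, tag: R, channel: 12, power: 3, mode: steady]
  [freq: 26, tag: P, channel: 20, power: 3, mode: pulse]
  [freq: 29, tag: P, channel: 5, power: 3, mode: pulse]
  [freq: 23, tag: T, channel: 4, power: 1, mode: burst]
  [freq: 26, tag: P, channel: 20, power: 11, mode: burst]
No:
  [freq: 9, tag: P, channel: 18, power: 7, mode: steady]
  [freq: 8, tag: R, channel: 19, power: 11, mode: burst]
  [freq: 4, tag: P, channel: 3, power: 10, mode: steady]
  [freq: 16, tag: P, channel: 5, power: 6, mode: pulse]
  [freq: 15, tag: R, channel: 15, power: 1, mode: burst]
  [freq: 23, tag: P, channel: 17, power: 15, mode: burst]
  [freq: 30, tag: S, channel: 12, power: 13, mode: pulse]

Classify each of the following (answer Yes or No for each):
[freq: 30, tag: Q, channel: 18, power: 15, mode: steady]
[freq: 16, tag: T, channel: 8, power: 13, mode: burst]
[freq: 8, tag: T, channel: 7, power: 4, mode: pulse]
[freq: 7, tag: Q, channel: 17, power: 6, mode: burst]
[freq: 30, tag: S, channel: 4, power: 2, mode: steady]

Rule: freq ≥ 23 AND power ≤ 11. This holds for each 'Yes' example and fails for each 'No' one.
[freq: 30, tag: Q, channel: 18, power: 15, mode: steady]: No (freq = 30, power = 15).
[freq: 16, tag: T, channel: 8, power: 13, mode: burst]: No (freq = 16, power = 13).
[freq: 8, tag: T, channel: 7, power: 4, mode: pulse]: No (freq = 8, power = 4).
[freq: 7, tag: Q, channel: 17, power: 6, mode: burst]: No (freq = 7, power = 6).
[freq: 30, tag: S, channel: 4, power: 2, mode: steady]: Yes (freq = 30, power = 2).

No, No, No, No, Yes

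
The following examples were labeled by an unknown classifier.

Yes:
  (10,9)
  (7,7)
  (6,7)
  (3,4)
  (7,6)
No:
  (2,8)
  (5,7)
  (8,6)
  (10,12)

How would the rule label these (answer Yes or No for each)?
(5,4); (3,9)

Yes, No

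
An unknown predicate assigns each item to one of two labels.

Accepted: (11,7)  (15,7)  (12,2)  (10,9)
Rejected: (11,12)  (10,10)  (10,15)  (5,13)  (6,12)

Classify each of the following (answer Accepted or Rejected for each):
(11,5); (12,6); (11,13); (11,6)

Accepted, Accepted, Rejected, Accepted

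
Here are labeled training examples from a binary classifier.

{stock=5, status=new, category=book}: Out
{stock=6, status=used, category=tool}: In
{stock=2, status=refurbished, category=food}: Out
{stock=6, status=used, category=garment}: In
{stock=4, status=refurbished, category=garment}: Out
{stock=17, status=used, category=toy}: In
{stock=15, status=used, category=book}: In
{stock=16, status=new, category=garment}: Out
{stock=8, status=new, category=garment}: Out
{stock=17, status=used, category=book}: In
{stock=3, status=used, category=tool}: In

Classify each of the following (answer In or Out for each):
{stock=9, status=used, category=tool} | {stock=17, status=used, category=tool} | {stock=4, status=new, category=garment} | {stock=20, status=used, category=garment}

In, In, Out, In

Looking at the examples, the only property every 'In' case has and every 'Out' case lacks is: status is used.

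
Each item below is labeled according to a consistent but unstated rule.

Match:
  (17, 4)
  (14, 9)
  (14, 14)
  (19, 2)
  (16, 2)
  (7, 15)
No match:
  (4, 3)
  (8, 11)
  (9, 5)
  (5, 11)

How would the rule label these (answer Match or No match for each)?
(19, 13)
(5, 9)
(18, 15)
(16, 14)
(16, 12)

Every 'Match' example satisfies: max ≥ 14. None of the 'No match' examples do.
(19, 13): max 19 — has this property, so Match. (5, 9): max 9 — fails this test, so No match. (18, 15): max 18 — has this property, so Match. (16, 14): max 16 — has this property, so Match. (16, 12): max 16 — has this property, so Match.

Match, No match, Match, Match, Match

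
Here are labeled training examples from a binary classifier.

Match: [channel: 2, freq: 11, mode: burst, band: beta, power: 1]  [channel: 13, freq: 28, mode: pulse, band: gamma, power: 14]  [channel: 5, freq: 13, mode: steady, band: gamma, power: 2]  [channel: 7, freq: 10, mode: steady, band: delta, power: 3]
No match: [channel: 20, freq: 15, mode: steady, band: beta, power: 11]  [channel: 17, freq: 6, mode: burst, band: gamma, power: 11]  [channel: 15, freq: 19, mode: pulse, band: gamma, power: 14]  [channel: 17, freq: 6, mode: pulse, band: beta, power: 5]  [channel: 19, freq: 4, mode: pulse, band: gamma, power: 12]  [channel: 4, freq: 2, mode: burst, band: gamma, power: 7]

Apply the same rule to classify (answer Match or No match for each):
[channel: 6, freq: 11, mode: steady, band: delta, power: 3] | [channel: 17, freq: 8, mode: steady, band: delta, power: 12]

Match, No match

A rule that fits every label: channel ≤ 13 AND freq ≥ 4 — true of each 'Match' example, false of each 'No match' one.
[channel: 6, freq: 11, mode: steady, band: delta, power: 3]: channel = 6, freq = 11, passes → Match. [channel: 17, freq: 8, mode: steady, band: delta, power: 12]: channel = 17, freq = 8, doesn't qualify → No match.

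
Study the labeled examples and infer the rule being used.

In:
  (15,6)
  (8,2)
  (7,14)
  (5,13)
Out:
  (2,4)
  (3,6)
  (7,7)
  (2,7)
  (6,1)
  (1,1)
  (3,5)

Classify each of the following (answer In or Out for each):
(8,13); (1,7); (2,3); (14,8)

The pattern is that an item is 'In' exactly when: max ≥ 8.
(8,13): max 13, passes → In.
(1,7): max 7, does not fit → Out.
(2,3): max 3, does not fit → Out.
(14,8): max 14, passes → In.

In, Out, Out, In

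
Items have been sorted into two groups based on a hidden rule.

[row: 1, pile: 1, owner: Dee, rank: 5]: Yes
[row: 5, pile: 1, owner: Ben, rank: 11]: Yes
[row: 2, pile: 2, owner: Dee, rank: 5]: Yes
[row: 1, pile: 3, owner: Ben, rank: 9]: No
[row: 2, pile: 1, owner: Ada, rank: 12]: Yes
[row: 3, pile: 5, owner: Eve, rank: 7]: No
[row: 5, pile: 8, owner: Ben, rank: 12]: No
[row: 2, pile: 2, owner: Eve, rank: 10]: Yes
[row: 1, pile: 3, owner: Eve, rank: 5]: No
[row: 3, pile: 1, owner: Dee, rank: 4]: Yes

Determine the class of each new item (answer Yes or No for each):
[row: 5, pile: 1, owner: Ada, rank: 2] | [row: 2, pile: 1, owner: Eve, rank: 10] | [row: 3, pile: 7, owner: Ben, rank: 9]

The pattern is that an item is 'Yes' exactly when: pile ≤ 2.
[row: 5, pile: 1, owner: Ada, rank: 2]: Yes (pile = 1).
[row: 2, pile: 1, owner: Eve, rank: 10]: Yes (pile = 1).
[row: 3, pile: 7, owner: Ben, rank: 9]: No (pile = 7).

Yes, Yes, No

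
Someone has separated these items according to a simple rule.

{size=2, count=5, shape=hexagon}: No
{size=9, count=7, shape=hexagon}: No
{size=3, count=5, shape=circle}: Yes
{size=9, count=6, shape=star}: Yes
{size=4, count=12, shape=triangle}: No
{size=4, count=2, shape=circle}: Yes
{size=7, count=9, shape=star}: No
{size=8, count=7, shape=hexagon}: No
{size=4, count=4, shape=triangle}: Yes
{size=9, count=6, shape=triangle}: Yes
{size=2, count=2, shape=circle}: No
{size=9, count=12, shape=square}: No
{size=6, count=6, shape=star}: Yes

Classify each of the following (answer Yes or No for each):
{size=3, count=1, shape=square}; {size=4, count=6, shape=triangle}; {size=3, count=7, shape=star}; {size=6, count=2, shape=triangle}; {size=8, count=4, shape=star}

Yes, Yes, No, Yes, Yes

The simplest hypothesis consistent with all the labels is: size ≥ 3 AND count ≤ 6.
{size=3, count=1, shape=square}: size = 3, count = 1 — fits, so Yes.
{size=4, count=6, shape=triangle}: size = 4, count = 6 — fits, so Yes.
{size=3, count=7, shape=star}: size = 3, count = 7 — does not pass, so No.
{size=6, count=2, shape=triangle}: size = 6, count = 2 — fits, so Yes.
{size=8, count=4, shape=star}: size = 8, count = 4 — fits, so Yes.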